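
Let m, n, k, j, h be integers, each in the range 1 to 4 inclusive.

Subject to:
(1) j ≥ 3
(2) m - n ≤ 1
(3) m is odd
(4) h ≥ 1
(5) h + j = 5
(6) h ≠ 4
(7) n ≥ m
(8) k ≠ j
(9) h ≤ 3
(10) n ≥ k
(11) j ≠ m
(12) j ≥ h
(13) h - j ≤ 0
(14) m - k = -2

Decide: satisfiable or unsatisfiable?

Try m = 1, n = 3, k = 3, j = 4, h = 1.
Check constraint 2: m - n = -2; constraint 5: h + j = 5. The remaining constraints are straightforward to verify.

Satisfiable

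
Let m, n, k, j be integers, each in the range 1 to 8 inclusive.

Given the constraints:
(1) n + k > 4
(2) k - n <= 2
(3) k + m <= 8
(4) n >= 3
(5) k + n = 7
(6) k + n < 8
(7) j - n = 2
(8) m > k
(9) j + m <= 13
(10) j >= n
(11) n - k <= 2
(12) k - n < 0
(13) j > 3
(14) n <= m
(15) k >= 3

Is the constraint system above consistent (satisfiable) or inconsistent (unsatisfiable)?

Try m = 4, n = 4, k = 3, j = 6.
Check constraint 1: n + k = 7; constraint 2: k - n = -1; constraint 3: k + m = 7. The remaining constraints are straightforward to verify.

Satisfiable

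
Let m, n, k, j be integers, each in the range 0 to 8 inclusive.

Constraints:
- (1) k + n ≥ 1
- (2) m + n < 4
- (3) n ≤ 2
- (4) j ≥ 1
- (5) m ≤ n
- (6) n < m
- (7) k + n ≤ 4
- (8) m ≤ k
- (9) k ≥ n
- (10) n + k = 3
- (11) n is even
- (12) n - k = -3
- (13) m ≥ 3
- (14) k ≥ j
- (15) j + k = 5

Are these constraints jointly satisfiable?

From constraints 5 and 13: n ≥ m ≥ 3. From constraints 4 and 14: k ≥ j ≥ 1. Hence n + k ≥ 4. But constraint 10 requires n + k = 3, and 3 < 4. Contradiction.

Unsatisfiable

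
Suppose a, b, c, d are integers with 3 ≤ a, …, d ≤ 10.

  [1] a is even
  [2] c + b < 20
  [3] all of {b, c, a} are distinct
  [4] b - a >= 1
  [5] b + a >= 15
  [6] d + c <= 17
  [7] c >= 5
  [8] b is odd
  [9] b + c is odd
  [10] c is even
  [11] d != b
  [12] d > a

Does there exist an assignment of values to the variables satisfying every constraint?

Setting (a, b, c, d) = (6, 9, 10, 7) satisfies everything: constraint 2: c + b = 19; constraint 4: b - a = 3; constraint 5: b + a = 15, and the others follow.

Satisfiable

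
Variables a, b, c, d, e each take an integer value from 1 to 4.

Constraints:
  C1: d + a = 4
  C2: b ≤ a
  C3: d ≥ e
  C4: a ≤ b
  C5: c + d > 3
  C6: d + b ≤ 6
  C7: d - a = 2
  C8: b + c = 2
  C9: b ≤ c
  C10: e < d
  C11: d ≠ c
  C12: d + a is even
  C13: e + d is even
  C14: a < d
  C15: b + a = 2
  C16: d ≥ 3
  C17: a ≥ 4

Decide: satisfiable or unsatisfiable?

Unsatisfiable

From constraint 16: d ≥ 3. From constraints 4 and 17: b ≥ a ≥ 4. Hence d + b ≥ 7. But constraint 6 requires d + b ≤ 6, and 6 < 7. Contradiction.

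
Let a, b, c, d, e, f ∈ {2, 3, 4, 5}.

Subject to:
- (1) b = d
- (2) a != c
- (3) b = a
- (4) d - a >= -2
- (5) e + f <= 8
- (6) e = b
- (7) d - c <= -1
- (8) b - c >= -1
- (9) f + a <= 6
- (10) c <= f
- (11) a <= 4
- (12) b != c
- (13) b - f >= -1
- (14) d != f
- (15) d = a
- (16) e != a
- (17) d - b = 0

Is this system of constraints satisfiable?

Unsatisfiable

From constraints 1, 6, and 15, e = b = d = a, so e = a. But constraint 16 says e ≠ a. Contradiction.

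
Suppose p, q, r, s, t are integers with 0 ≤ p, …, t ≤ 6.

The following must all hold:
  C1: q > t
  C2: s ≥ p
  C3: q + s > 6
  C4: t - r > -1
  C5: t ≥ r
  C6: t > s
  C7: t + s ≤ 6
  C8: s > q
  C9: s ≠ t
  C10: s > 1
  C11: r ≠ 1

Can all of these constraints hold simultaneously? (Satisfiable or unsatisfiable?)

Constraints 1, 6, and 8 give s < t, t < q, q < s. Chaining: s < t < q < s, which forces s < s — impossible.

Unsatisfiable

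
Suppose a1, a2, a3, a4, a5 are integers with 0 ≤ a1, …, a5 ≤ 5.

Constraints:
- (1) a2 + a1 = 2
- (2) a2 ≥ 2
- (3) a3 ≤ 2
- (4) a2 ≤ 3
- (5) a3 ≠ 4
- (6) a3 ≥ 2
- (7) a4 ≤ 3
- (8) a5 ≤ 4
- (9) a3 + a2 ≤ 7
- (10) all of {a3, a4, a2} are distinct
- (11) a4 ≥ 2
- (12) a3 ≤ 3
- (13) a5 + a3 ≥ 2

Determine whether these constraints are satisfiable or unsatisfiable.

Constraints 2, 4, 6, 7, 11, and 12 confine each of a3, a4, a2 to the 2 values {2, 3}.
Constraint 10 requires all 3 of them to be distinct, but only 2 values are available — impossible by the pigeonhole principle.

Unsatisfiable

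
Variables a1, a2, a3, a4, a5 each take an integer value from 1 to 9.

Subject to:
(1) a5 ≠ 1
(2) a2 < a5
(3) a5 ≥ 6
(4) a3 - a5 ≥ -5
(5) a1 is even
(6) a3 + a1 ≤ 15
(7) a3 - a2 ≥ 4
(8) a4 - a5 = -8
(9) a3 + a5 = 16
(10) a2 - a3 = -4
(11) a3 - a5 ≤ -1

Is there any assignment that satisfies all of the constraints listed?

The assignment a1 = 6, a2 = 3, a3 = 7, a4 = 1, a5 = 9 works:
  constraint 4 holds since a3 - a5 = -2.
  constraint 6 holds since a3 + a1 = 13.
The rest check out directly.

Satisfiable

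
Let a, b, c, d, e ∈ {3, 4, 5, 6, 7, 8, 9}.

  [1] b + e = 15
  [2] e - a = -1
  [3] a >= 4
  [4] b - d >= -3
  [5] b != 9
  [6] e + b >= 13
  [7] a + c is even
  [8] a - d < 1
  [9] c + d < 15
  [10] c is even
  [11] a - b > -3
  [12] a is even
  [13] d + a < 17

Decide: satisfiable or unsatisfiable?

Try a = 8, b = 8, c = 6, d = 8, e = 7.
Check constraint 1: b + e = 15; constraint 2: e - a = -1. The remaining constraints are straightforward to verify.

Satisfiable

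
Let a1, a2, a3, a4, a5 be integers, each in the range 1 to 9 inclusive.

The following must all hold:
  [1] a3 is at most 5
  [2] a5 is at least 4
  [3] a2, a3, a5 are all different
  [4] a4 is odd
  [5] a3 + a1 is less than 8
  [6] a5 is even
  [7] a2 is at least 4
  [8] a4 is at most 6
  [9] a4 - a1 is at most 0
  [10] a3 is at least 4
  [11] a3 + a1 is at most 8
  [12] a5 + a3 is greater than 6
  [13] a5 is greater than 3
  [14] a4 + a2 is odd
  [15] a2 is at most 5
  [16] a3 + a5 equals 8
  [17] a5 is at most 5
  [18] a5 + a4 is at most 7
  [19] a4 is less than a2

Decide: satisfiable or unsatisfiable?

Unsatisfiable

Constraints 1, 2, 7, 10, 15, and 17 confine each of a2, a3, a5 to the 2 values {4, 5}.
Constraint 3 requires all 3 of them to be distinct, but only 2 values are available — impossible by the pigeonhole principle.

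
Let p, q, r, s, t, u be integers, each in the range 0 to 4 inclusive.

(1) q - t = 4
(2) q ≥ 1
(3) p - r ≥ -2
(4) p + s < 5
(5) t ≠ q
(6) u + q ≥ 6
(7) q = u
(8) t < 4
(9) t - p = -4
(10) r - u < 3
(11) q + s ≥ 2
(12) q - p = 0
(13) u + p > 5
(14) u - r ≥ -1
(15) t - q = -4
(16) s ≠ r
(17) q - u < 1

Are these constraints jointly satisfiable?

Satisfiable

Setting (p, q, r, s, t, u) = (4, 4, 4, 0, 0, 4) satisfies everything: constraint 1: q - t = 4; constraint 3: p - r = 0; constraint 4: p + s = 4, and the others follow.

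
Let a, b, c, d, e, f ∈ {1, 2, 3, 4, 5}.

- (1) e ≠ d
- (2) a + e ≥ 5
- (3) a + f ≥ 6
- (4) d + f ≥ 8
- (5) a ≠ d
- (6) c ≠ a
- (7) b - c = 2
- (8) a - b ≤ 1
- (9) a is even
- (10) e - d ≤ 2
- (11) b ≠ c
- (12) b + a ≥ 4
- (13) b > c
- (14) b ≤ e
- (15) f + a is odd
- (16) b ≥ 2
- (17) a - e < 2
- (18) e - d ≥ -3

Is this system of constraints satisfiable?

Satisfiable

One satisfying assignment is a = 2, b = 3, c = 1, d = 4, e = 3, f = 5.
For the less obvious constraints — constraint 2: a + e = 5; constraint 3: a + f = 7; constraint 4: d + f = 9 — and the others hold by inspection.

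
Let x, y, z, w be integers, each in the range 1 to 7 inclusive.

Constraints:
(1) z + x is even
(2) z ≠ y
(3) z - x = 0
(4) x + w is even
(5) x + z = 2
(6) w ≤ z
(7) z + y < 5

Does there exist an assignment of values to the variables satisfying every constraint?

Satisfiable

Take x = 1, y = 3, z = 1, w = 1. Then constraint 3: z - x = 0; constraint 5: x + z = 2, and every other listed constraint is also met.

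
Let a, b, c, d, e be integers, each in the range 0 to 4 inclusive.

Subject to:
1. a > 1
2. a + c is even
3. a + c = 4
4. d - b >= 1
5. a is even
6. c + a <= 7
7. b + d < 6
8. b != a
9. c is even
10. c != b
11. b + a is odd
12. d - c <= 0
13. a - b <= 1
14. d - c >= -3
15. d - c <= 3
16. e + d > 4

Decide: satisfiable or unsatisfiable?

Satisfiable

One satisfying assignment is a = 2, b = 1, c = 2, d = 2, e = 4.
For the less obvious constraints — constraint 3: a + c = 4; constraint 4: d - b = 1; constraint 6: c + a = 4 — and the others hold by inspection.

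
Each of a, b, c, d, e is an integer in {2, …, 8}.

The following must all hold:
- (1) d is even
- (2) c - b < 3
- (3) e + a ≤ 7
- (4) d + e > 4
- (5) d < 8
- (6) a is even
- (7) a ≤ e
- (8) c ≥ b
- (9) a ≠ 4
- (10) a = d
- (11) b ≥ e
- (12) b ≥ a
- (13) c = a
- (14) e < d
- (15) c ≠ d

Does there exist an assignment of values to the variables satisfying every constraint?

Unsatisfiable

From constraints 10 and 13, c = a = d, so c = d. But constraint 15 says c ≠ d. Contradiction.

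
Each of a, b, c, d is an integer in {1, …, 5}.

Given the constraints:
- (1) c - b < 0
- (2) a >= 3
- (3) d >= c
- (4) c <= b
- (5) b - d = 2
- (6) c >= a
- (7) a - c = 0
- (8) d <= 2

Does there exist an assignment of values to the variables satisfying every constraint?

From constraints 2 and 6: c ≥ a and a ≥ 3, so c ≥ 3. From constraints 3 and 8: c ≤ d and d ≤ 2, so c ≤ 2. But 2 < 3, so no value of c works.

Unsatisfiable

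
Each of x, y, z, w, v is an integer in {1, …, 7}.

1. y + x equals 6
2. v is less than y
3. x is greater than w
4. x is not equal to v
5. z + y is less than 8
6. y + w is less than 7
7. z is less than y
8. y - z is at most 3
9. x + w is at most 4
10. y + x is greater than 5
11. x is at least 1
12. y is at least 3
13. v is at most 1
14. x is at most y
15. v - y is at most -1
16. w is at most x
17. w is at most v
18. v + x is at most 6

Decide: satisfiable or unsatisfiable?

Satisfiable

Take x = 2, y = 4, z = 3, w = 1, v = 1. Then constraint 1: y + x = 6; constraint 5: z + y = 7; constraint 6: y + w = 5, and every other listed constraint is also met.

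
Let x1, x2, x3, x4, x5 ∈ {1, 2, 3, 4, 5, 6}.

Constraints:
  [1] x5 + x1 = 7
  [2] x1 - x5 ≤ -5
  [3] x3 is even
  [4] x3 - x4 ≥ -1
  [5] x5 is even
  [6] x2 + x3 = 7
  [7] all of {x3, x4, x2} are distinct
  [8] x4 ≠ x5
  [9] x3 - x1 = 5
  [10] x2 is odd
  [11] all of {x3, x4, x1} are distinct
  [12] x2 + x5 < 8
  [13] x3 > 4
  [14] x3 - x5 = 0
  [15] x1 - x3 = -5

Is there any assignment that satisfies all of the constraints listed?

Satisfiable

Take x1 = 1, x2 = 1, x3 = 6, x4 = 4, x5 = 6. Then constraint 1: x5 + x1 = 7; constraint 2: x1 - x5 = -5; constraint 4: x3 - x4 = 2, and every other listed constraint is also met.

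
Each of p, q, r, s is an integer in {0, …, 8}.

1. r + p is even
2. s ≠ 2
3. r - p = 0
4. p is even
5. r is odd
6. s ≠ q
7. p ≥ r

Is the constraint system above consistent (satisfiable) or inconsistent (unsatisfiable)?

Constraint 5 makes r odd and constraint 4 makes p even, so r + p must be odd. Constraint 1 says r + p is even — contradiction.

Unsatisfiable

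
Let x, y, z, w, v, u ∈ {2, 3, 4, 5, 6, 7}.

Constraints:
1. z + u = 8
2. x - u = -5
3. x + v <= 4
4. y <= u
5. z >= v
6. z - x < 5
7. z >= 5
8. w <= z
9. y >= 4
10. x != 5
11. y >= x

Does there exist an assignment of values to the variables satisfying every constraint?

Unsatisfiable

From constraint 7: z ≥ 5. From constraints 4 and 9: u ≥ y ≥ 4. Hence z + u ≥ 9. But constraint 1 requires z + u = 8, and 8 < 9. Contradiction.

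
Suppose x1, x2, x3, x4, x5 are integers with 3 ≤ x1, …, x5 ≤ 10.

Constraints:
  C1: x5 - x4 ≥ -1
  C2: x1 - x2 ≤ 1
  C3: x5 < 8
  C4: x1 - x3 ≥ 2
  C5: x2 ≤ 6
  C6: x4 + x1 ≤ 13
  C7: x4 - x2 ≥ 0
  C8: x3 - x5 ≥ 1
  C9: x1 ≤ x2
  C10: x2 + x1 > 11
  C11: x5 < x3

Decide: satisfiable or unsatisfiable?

Constraints 1, 2, 4, 7, and 8 give x5 − x4 ≥ -1, x4 − x2 ≥ 0, x2 − x1 ≥ -1, x1 − x3 ≥ 2, x3 − x5 ≥ 1.
Adding all 5 inequalities: the left sides telescope to 0, and the right sides sum to (-1) + 0 + (-1) + 2 + 1 = 1. So 0 ≥ 1, which is false.

Unsatisfiable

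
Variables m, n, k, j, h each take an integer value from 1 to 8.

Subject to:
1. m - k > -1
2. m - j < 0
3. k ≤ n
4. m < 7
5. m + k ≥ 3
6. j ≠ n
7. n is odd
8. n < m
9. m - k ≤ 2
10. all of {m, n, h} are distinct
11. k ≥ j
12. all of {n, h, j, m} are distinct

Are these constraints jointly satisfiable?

Constraints 2, 3, 8, and 11 give m < j, j ≤ k, k ≤ n, n < m. Chaining: m < j ≤ k ≤ n < m, which forces m < m — impossible.

Unsatisfiable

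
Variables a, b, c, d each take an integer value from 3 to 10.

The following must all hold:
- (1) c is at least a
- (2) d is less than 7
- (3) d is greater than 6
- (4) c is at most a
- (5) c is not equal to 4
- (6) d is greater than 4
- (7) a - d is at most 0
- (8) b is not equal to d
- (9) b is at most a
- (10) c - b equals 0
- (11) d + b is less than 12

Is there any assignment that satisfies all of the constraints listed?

Unsatisfiable

From constraint 3: d ≥ 7. From constraint 2: d ≤ 6. But 6 < 7, so no value of d works.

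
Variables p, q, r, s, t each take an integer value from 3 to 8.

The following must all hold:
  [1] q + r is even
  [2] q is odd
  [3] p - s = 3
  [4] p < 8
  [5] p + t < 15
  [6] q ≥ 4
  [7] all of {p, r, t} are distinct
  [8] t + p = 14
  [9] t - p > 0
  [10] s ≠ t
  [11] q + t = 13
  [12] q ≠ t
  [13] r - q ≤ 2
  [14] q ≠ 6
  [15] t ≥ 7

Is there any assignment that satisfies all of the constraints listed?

Satisfiable

Try p = 6, q = 5, r = 7, s = 3, t = 8.
Check constraint 3: p - s = 3; constraint 5: p + t = 14. The remaining constraints are straightforward to verify.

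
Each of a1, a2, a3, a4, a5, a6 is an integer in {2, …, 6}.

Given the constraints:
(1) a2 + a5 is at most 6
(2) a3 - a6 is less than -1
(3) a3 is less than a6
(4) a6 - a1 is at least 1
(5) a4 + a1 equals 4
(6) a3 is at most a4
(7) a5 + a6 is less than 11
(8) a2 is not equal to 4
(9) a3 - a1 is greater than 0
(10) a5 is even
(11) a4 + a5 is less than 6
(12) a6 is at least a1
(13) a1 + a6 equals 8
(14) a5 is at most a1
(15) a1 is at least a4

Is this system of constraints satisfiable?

Unsatisfiable

Constraints 6, 9, and 15 give a1 < a3, a3 ≤ a4, a4 ≤ a1. Chaining: a1 < a3 ≤ a4 ≤ a1, which forces a1 < a1 — impossible.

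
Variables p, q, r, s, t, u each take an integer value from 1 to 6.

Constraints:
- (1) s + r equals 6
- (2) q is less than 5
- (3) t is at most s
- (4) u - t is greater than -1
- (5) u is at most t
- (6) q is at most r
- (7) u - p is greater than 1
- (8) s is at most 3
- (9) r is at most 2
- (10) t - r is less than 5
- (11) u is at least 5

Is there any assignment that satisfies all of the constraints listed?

Unsatisfiable

From constraints 5 and 11: t ≥ u and u ≥ 5, so t ≥ 5. From constraints 3 and 8: t ≤ s and s ≤ 3, so t ≤ 3. But 3 < 5, so no value of t works.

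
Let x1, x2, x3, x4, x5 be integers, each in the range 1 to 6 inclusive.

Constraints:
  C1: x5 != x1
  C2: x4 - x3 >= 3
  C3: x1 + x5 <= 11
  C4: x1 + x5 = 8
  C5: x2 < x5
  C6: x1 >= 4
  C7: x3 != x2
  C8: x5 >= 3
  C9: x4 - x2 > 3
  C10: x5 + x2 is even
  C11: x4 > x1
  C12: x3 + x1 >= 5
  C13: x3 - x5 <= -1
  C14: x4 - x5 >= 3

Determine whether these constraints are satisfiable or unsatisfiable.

Satisfiable

Take x1 = 5, x2 = 1, x3 = 2, x4 = 6, x5 = 3. Then constraint 2: x4 - x3 = 4; constraint 3: x1 + x5 = 8, and every other listed constraint is also met.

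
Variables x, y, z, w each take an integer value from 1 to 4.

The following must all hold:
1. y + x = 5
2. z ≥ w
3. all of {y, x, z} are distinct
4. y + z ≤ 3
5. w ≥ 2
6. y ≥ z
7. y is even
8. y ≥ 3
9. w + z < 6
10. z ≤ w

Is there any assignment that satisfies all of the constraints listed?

Unsatisfiable

From constraint 8: y ≥ 3. From constraints 2 and 5: z ≥ w ≥ 2. Hence y + z ≥ 5. But constraint 4 requires y + z ≤ 3, and 3 < 5. Contradiction.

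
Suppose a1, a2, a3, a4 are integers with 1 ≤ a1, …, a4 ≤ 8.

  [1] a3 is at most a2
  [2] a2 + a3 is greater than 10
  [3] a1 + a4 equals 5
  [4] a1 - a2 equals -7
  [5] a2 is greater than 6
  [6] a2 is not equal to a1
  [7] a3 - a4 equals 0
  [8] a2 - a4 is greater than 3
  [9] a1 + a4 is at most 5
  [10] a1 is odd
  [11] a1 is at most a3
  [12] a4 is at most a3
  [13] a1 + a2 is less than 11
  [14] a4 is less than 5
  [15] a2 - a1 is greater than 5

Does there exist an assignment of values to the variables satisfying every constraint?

Satisfiable

Try a1 = 1, a2 = 8, a3 = 4, a4 = 4.
Check constraint 2: a2 + a3 = 12; constraint 3: a1 + a4 = 5; constraint 4: a1 - a2 = -7. The remaining constraints are straightforward to verify.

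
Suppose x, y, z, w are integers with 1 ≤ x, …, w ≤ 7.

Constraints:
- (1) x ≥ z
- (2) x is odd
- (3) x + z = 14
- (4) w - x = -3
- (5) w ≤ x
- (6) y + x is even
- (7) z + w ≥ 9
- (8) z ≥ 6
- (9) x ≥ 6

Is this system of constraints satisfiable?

Try x = 7, y = 7, z = 7, w = 4.
Check constraint 3: x + z = 14; constraint 4: w - x = -3; constraint 7: z + w = 11. The remaining constraints are straightforward to verify.

Satisfiable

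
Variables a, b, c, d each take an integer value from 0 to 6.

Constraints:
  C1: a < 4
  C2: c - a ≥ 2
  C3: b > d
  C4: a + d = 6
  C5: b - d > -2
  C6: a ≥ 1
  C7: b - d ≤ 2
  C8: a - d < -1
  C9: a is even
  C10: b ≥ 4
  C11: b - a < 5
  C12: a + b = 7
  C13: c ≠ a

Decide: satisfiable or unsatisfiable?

Take a = 2, b = 5, c = 4, d = 4. Then constraint 2: c - a = 2; constraint 4: a + d = 6; constraint 5: b - d = 1, and every other listed constraint is also met.

Satisfiable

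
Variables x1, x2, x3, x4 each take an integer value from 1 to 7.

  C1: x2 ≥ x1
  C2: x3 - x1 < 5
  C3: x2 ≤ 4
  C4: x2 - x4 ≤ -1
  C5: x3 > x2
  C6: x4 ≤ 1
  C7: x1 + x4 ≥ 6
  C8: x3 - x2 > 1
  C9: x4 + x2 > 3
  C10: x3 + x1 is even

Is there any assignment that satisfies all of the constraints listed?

Unsatisfiable

From constraints 1 and 3: x1 ≤ x2 ≤ 4. From constraint 6: x4 ≤ 1. Hence x1 + x4 ≤ 5. But constraint 7 requires x1 + x4 ≥ 6, and 6 > 5. Contradiction.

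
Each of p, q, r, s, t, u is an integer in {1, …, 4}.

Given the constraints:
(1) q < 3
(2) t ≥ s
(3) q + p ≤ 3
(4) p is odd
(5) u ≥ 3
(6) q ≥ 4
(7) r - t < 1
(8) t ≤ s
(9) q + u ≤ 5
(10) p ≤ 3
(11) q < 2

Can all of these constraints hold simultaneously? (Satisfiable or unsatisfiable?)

Unsatisfiable

From constraint 6: q ≥ 4. From constraint 5: u ≥ 3. Hence q + u ≥ 7. But constraint 9 requires q + u ≤ 5, and 5 < 7. Contradiction.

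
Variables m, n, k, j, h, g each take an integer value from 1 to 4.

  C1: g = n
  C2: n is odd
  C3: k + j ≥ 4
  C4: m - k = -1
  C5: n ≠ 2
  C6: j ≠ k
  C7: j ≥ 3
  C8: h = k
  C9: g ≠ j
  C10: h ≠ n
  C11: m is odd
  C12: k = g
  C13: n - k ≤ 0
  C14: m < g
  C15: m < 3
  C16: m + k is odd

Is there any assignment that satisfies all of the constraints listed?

From constraints 1, 8, and 12, h = k = g = n, so h = n. But constraint 10 says h ≠ n. Contradiction.

Unsatisfiable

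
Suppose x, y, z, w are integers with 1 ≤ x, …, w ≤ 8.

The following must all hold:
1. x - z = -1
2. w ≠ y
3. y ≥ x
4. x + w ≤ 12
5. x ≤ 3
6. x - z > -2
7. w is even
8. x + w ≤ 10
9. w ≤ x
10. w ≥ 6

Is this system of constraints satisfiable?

Unsatisfiable

From constraints 9 and 10: x ≥ w and w ≥ 6, so x ≥ 6. From constraint 5: x ≤ 3. But 3 < 6, so no value of x works.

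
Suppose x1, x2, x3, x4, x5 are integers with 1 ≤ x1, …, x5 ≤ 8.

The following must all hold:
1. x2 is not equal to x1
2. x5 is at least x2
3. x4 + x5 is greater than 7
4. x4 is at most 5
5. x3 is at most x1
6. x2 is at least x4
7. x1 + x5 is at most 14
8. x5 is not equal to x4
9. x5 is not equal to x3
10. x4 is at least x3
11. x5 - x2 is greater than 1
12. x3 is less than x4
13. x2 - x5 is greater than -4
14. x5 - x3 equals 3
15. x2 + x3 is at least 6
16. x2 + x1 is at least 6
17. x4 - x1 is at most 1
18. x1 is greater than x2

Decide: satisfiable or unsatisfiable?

Satisfiable

One satisfying assignment is x1 = 5, x2 = 4, x3 = 3, x4 = 4, x5 = 6.
For the less obvious constraints — constraint 3: x4 + x5 = 10; constraint 7: x1 + x5 = 11; constraint 11: x5 - x2 = 2 — and the others hold by inspection.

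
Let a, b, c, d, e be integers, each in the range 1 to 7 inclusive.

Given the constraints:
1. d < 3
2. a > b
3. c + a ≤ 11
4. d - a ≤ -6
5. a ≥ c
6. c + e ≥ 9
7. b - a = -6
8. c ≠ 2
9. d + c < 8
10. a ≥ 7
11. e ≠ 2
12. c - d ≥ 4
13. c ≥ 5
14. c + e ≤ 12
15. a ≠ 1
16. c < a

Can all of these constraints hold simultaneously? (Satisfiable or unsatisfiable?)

Unsatisfiable

From constraint 13: c ≥ 5. From constraint 10: a ≥ 7. Hence c + a ≥ 12. But constraint 3 requires c + a ≤ 11, and 11 < 12. Contradiction.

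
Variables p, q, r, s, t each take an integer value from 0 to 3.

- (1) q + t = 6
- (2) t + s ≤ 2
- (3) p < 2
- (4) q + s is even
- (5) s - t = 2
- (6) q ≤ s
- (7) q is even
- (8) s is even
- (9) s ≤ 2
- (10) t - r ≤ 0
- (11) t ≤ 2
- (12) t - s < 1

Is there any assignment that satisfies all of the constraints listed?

From constraints 6 and 9: q ≤ s ≤ 2. From constraint 11: t ≤ 2. Hence q + t ≤ 4. But constraint 1 requires q + t = 6, and 6 > 4. Contradiction.

Unsatisfiable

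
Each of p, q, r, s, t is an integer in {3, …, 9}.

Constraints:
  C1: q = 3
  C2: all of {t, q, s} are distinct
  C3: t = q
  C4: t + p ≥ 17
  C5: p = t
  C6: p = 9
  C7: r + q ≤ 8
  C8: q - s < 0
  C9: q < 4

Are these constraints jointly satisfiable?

Constraint 6 fixes p = 9 and constraint 1 fixes q = 3. Constraints 3 and 5 give p = t = q, so p = q. But 9 ≠ 3 — contradiction.

Unsatisfiable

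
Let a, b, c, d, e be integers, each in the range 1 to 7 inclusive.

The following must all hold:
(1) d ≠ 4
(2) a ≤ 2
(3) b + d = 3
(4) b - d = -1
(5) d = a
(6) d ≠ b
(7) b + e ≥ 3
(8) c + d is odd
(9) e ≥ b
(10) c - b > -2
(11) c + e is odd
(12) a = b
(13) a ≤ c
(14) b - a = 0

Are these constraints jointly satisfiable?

Unsatisfiable

From constraints 5 and 12, d = a = b, so d = b. But constraint 6 says d ≠ b. Contradiction.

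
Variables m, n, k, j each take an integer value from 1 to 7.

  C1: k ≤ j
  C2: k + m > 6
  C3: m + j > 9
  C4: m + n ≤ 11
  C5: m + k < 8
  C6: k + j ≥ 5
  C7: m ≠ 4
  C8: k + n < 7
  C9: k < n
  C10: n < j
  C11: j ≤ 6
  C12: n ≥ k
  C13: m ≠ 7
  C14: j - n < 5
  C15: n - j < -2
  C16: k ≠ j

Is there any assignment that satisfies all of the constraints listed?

Satisfiable

One satisfying assignment is m = 6, n = 3, k = 1, j = 6.
For the less obvious constraints — constraint 2: k + m = 7; constraint 3: m + j = 12 — and the others hold by inspection.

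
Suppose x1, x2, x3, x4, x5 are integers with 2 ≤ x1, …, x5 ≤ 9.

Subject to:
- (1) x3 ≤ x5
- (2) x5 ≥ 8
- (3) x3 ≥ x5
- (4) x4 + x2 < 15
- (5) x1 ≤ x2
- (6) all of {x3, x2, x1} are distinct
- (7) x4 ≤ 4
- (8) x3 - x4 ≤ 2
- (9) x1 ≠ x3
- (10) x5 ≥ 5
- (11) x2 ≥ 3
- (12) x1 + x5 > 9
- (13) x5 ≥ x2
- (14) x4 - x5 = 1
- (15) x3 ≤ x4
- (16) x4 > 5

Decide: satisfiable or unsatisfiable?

Unsatisfiable

From constraints 2 and 3: x3 ≥ x5 and x5 ≥ 8, so x3 ≥ 8. From constraints 7 and 15: x3 ≤ x4 and x4 ≤ 4, so x3 ≤ 4. But 4 < 8, so no value of x3 works.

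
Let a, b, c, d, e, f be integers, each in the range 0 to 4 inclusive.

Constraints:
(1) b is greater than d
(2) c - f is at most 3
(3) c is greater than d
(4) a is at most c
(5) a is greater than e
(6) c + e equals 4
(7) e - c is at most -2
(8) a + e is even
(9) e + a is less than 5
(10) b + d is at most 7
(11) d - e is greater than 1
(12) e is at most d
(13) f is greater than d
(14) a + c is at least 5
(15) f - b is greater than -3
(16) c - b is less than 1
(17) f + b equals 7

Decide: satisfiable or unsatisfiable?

Satisfiable

Setting (a, b, c, d, e, f) = (4, 4, 4, 2, 0, 3) satisfies everything: constraint 2: c - f = 1; constraint 6: c + e = 4, and the others follow.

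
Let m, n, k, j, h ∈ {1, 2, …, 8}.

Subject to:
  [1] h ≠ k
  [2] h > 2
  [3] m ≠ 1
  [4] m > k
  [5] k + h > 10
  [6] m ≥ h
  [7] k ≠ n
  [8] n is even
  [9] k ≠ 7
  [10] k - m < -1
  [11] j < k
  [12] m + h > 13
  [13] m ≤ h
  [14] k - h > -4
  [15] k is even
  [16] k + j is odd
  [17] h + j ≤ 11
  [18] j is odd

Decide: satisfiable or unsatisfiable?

Satisfiable

Try m = 7, n = 2, k = 4, j = 3, h = 7.
Check constraint 5: k + h = 11; constraint 10: k - m = -3. The remaining constraints are straightforward to verify.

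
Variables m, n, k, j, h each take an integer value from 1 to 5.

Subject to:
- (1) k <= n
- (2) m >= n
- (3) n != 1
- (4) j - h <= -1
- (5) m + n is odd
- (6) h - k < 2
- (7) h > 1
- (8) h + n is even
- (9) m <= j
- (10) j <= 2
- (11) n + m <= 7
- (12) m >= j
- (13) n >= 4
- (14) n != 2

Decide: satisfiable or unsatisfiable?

From constraints 2 and 13: m ≥ n and n ≥ 4, so m ≥ 4. From constraints 9 and 10: m ≤ j and j ≤ 2, so m ≤ 2. But 2 < 4, so no value of m works.

Unsatisfiable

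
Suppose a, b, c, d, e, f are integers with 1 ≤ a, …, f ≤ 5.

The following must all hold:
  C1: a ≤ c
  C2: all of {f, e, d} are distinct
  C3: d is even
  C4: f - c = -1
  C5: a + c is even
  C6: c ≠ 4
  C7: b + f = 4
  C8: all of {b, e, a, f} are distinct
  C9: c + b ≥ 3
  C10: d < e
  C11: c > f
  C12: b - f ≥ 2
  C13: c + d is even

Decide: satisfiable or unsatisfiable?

Setting (a, b, c, d, e, f) = (2, 3, 2, 2, 4, 1) satisfies everything: constraint 4: f - c = -1; constraint 7: b + f = 4, and the others follow.

Satisfiable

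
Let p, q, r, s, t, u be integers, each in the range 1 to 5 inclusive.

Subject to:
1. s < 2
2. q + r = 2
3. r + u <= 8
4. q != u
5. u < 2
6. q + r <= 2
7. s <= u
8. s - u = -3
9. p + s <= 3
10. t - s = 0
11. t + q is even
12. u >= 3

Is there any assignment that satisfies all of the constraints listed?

Unsatisfiable

From constraint 12: u ≥ 3. From constraint 5: u ≤ 1. But 1 < 3, so no value of u works.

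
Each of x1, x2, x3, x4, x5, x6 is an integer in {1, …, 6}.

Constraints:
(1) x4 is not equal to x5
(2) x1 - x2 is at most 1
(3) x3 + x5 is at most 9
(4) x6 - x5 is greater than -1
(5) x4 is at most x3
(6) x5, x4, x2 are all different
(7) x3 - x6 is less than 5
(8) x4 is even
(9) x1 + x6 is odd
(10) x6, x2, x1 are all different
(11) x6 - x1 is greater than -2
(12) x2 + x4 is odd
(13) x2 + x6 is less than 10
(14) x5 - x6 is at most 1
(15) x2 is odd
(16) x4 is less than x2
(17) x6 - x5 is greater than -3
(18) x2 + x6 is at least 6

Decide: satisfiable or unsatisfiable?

Satisfiable

Take x1 = 3, x2 = 5, x3 = 4, x4 = 4, x5 = 2, x6 = 2. Then constraint 2: x1 - x2 = -2; constraint 3: x3 + x5 = 6; constraint 4: x6 - x5 = 0, and every other listed constraint is also met.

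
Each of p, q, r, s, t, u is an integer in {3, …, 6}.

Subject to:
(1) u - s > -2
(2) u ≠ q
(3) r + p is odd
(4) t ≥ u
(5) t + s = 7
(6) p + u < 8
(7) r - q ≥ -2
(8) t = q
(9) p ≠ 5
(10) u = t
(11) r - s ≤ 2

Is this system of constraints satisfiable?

Unsatisfiable

From constraints 8 and 10, u = t = q, so u = q. But constraint 2 says u ≠ q. Contradiction.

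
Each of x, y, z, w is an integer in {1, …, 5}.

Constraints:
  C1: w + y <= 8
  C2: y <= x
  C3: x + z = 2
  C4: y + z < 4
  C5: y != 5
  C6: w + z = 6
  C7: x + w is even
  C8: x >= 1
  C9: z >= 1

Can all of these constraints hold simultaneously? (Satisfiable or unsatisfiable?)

Satisfiable

Take x = 1, y = 1, z = 1, w = 5. Then constraint 1: w + y = 6; constraint 3: x + z = 2, and every other listed constraint is also met.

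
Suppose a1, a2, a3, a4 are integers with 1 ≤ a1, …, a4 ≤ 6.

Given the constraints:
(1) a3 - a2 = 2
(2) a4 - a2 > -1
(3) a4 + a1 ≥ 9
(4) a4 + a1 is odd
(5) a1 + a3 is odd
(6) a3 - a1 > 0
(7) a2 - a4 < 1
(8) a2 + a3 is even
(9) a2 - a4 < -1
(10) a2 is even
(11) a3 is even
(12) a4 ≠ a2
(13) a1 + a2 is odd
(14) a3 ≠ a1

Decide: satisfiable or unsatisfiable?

One satisfying assignment is a1 = 5, a2 = 4, a3 = 6, a4 = 6.
For the less obvious constraints — constraint 1: a3 - a2 = 2; constraint 2: a4 - a2 = 2 — and the others hold by inspection.

Satisfiable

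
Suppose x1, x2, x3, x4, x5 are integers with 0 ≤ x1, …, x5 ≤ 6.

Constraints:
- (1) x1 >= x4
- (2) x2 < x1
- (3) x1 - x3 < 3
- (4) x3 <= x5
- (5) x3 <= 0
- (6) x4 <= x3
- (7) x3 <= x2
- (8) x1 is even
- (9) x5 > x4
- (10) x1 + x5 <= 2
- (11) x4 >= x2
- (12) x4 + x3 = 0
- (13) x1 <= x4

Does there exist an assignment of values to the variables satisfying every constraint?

Unsatisfiable

Constraints 2, 6, 7, and 13 give x4 ≤ x3, x3 ≤ x2, x2 < x1, x1 ≤ x4. Chaining: x4 ≤ x3 ≤ x2 < x1 ≤ x4, which forces x4 < x4 — impossible.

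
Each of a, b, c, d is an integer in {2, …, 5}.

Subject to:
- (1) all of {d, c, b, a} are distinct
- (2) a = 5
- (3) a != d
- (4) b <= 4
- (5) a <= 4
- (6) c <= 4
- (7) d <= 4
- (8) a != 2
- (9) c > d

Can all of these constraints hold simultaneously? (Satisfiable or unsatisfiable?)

Constraints 4, 5, 6, and 7 confine each of d, c, b, a to the 3 values {2, …, 4} (the domain already gives each ≥ 2).
Constraint 1 requires all 4 of them to be distinct, but only 3 values are available — impossible by the pigeonhole principle.

Unsatisfiable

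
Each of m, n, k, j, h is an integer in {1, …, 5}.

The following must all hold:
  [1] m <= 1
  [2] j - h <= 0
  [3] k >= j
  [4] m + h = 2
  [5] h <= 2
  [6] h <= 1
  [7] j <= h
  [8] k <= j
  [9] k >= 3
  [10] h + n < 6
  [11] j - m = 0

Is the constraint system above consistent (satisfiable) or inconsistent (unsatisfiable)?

Unsatisfiable

From constraints 8 and 9: j ≥ k and k ≥ 3, so j ≥ 3. From constraints 6 and 7: j ≤ h and h ≤ 1, so j ≤ 1. But 1 < 3, so no value of j works.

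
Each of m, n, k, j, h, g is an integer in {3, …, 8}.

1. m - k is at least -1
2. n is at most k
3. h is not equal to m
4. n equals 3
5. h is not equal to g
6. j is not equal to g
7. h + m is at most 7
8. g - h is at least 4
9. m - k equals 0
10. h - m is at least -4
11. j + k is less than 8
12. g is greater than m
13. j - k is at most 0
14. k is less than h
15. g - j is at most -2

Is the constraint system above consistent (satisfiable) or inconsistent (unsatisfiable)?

Constraints 1, 8, 10, 13, and 15 give h − m ≥ -4, m − k ≥ -1, k − j ≥ 0, j − g ≥ 2, g − h ≥ 4.
Adding all 5 inequalities: the left sides telescope to 0, and the right sides sum to (-4) + (-1) + 0 + 2 + 4 = 1. So 0 ≥ 1, which is false.

Unsatisfiable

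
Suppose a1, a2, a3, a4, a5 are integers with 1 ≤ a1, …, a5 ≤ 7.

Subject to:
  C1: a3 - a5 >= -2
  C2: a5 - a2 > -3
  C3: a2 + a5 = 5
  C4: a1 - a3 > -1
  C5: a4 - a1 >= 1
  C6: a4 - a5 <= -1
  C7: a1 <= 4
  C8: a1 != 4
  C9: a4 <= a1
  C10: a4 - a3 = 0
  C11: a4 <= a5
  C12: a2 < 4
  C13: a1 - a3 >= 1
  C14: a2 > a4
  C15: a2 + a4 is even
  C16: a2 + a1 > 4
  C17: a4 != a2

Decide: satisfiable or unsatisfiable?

Constraints 1, 5, 6, and 13 give a1 − a3 ≥ 1, a3 − a5 ≥ -2, a5 − a4 ≥ 1, a4 − a1 ≥ 1.
Adding all 4 inequalities: the left sides telescope to 0, and the right sides sum to 1 + (-2) + 1 + 1 = 1. So 0 ≥ 1, which is false.

Unsatisfiable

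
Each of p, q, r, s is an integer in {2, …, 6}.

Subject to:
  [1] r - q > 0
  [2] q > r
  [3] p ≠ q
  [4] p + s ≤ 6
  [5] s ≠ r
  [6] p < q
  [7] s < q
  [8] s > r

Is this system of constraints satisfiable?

Constraints 1, 7, and 8 give q < r, r < s, s < q. Chaining: q < r < s < q, which forces q < q — impossible.

Unsatisfiable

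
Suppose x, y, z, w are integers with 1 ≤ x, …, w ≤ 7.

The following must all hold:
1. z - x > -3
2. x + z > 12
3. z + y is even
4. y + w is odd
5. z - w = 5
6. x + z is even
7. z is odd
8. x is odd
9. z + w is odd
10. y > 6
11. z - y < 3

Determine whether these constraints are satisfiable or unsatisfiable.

Satisfiable

The assignment x = 7, y = 7, z = 7, w = 2 works:
  constraint 1 holds since z - x = 0.
  constraint 2 holds since x + z = 14.
  constraint 5 holds since z - w = 5.
The rest check out directly.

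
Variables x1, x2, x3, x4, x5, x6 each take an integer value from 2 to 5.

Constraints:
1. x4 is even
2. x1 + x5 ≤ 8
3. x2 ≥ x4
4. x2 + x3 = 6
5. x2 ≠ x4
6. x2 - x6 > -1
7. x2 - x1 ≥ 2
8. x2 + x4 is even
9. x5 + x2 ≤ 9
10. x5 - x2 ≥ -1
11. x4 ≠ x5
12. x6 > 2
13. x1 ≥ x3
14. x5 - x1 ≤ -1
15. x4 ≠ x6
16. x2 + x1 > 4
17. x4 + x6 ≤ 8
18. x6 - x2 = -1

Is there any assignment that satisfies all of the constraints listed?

Unsatisfiable

Constraints 7, 10, and 14 give x2 − x1 ≥ 2, x1 − x5 ≥ 1, x5 − x2 ≥ -1.
Adding all 3 inequalities: the left sides telescope to 0, and the right sides sum to 2 + 1 + (-1) = 2. So 0 ≥ 2, which is false.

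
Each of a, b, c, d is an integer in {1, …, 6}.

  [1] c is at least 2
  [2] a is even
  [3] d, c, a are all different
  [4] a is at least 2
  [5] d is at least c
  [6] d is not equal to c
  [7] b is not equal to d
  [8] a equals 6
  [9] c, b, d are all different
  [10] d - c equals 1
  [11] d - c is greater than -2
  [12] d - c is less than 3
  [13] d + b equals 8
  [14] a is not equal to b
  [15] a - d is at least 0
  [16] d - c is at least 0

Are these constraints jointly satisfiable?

Satisfiable

Setting (a, b, c, d) = (6, 5, 2, 3) satisfies everything: constraint 10: d - c = 1; constraint 11: d - c = 1; constraint 12: d - c = 1, and the others follow.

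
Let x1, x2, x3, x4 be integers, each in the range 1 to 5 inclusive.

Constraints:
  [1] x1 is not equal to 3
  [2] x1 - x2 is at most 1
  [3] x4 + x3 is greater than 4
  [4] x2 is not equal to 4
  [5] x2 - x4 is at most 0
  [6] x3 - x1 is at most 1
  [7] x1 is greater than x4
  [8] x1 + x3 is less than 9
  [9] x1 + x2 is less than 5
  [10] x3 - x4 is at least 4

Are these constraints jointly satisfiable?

Unsatisfiable

Constraints 2, 5, 6, and 10 give x4 − x2 ≥ 0, x2 − x1 ≥ -1, x1 − x3 ≥ -1, x3 − x4 ≥ 4.
Adding all 4 inequalities: the left sides telescope to 0, and the right sides sum to 0 + (-1) + (-1) + 4 = 2. So 0 ≥ 2, which is false.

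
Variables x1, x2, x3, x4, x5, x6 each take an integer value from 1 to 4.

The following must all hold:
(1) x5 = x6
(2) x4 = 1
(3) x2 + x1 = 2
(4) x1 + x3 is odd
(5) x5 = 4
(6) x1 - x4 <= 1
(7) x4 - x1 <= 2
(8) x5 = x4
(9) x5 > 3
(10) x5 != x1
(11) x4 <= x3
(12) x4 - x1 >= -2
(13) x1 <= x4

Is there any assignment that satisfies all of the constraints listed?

Unsatisfiable

Constraint 5 fixes x5 = 4 and constraint 2 fixes x4 = 1, but constraint 8 requires x5 = x4. Since 4 ≠ 1, contradiction.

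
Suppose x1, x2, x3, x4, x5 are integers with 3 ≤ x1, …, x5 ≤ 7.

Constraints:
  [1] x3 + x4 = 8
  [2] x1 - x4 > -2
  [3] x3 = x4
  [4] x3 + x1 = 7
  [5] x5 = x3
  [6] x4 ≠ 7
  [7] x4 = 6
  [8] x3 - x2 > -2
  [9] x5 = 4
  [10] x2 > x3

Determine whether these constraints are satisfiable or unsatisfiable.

Constraint 9 fixes x5 = 4 and constraint 7 fixes x4 = 6. Constraints 3 and 5 give x5 = x3 = x4, so x5 = x4. But 4 ≠ 6 — contradiction.

Unsatisfiable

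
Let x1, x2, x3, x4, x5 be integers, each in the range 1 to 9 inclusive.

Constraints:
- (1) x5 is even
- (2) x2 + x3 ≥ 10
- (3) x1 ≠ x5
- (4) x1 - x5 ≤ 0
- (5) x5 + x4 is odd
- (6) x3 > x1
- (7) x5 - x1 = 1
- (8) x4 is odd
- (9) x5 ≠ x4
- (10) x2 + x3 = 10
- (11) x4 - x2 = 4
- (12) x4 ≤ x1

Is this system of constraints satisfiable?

Try x1 = 5, x2 = 1, x3 = 9, x4 = 5, x5 = 6.
Check constraint 2: x2 + x3 = 10; constraint 4: x1 - x5 = -1. The remaining constraints are straightforward to verify.

Satisfiable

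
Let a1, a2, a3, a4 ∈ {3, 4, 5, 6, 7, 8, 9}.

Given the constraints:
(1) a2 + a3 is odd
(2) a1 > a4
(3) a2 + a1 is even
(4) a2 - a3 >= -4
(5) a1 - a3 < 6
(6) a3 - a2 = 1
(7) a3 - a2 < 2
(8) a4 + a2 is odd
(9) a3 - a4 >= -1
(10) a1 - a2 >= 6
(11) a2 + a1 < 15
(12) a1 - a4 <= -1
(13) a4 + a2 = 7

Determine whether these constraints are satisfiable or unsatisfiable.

Unsatisfiable

Constraints 4, 9, 10, and 12 give a2 − a3 ≥ -4, a3 − a4 ≥ -1, a4 − a1 ≥ 1, a1 − a2 ≥ 6.
Adding all 4 inequalities: the left sides telescope to 0, and the right sides sum to (-4) + (-1) + 1 + 6 = 2. So 0 ≥ 2, which is false.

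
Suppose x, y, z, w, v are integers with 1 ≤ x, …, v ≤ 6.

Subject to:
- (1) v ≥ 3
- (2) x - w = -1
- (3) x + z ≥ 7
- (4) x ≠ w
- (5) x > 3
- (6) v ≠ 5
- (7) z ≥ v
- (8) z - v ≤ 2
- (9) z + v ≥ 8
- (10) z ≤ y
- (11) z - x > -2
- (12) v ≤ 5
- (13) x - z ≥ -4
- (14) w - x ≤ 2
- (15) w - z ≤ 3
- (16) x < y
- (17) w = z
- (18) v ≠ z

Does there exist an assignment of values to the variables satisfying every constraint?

Try x = 4, y = 5, z = 5, w = 5, v = 4.
Check constraint 2: x - w = -1; constraint 3: x + z = 9; constraint 8: z - v = 1. The remaining constraints are straightforward to verify.

Satisfiable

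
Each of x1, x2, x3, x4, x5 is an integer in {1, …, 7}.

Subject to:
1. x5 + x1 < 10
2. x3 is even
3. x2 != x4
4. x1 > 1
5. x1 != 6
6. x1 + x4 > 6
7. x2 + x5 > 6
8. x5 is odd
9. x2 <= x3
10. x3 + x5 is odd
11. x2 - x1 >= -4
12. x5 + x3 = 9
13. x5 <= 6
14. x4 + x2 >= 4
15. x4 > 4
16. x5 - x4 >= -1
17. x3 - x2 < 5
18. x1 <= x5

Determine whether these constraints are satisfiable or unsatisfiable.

Setting (x1, x2, x3, x4, x5) = (4, 2, 4, 5, 5) satisfies everything: constraint 1: x5 + x1 = 9; constraint 6: x1 + x4 = 9, and the others follow.

Satisfiable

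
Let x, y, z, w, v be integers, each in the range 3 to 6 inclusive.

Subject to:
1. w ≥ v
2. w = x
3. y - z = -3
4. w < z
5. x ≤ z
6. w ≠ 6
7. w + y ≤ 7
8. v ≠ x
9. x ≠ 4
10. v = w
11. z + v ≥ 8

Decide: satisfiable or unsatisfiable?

From constraints 2 and 10, v = w = x, so v = x. But constraint 8 says v ≠ x. Contradiction.

Unsatisfiable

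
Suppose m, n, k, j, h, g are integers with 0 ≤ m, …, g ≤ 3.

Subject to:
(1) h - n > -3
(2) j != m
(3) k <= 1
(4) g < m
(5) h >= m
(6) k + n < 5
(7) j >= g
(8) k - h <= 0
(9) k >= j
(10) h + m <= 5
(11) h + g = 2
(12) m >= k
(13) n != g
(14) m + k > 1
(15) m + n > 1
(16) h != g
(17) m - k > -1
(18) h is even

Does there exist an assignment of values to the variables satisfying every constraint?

Satisfiable

One satisfying assignment is m = 2, n = 2, k = 1, j = 1, h = 2, g = 0.
For the less obvious constraints — constraint 1: h - n = 0; constraint 6: k + n = 3 — and the others hold by inspection.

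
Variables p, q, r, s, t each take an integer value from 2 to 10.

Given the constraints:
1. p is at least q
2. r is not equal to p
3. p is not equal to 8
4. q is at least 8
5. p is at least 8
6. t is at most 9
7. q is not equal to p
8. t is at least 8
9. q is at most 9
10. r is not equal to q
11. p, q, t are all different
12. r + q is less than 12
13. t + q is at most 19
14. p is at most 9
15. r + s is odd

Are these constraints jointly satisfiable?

Unsatisfiable

Constraints 4, 5, 6, 8, 9, and 14 confine each of p, q, t to the 2 values {8, 9}.
Constraint 11 requires all 3 of them to be distinct, but only 2 values are available — impossible by the pigeonhole principle.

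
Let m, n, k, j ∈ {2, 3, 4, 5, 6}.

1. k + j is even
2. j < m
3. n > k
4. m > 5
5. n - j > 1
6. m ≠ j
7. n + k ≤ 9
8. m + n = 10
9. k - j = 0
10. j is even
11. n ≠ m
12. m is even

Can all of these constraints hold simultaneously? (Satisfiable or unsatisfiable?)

Satisfiable

Setting (m, n, k, j) = (6, 4, 2, 2) satisfies everything: constraint 5: n - j = 2; constraint 7: n + k = 6; constraint 8: m + n = 10, and the others follow.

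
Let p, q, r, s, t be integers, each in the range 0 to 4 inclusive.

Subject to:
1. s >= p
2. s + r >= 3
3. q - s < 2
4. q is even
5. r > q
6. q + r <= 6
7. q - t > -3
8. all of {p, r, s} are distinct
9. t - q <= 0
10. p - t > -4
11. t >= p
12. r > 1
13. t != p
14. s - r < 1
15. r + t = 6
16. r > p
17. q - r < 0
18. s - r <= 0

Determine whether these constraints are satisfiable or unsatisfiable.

Satisfiable

One satisfying assignment is p = 0, q = 2, r = 4, s = 2, t = 2.
For the less obvious constraints — constraint 2: s + r = 6; constraint 3: q - s = 0; constraint 6: q + r = 6 — and the others hold by inspection.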